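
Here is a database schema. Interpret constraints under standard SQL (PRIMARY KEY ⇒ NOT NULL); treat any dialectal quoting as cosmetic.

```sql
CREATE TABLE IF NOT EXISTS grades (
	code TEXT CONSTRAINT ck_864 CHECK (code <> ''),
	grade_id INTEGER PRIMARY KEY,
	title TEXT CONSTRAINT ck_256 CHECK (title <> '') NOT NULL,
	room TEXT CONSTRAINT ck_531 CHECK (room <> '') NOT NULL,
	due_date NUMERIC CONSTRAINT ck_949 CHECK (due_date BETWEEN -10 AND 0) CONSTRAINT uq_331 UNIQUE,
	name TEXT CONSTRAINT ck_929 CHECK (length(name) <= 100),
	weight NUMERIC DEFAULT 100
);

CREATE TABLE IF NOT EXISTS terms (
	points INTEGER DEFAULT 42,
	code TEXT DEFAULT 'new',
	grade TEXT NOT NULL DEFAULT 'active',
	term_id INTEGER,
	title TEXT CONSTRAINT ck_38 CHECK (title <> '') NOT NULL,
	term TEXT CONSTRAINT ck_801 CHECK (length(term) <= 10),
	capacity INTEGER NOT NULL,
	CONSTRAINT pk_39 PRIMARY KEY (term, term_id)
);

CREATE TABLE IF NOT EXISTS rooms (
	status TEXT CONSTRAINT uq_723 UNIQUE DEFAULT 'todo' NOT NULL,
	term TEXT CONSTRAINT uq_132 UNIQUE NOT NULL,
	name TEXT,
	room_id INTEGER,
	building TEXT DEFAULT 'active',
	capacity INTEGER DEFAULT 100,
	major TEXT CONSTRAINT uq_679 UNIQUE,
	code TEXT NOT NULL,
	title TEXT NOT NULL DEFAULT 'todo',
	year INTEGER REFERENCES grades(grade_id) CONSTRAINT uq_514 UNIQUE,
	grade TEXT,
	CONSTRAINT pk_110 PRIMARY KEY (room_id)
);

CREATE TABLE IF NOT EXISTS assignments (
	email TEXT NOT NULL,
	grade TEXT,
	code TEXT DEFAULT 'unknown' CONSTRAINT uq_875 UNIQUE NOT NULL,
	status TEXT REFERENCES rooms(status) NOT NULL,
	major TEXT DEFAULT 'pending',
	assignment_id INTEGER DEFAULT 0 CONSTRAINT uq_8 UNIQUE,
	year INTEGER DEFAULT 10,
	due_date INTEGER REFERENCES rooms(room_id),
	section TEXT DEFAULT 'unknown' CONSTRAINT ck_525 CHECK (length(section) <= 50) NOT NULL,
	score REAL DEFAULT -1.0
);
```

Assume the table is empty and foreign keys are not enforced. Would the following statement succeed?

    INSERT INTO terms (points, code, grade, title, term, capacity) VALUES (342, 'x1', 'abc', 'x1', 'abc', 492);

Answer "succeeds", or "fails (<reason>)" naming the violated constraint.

term_id is omitted from the column list and has no DEFAULT, so it would receive NULL.
But term_id is part of the PRIMARY KEY (implied NOT NULL).

fails (NOT NULL on term_id)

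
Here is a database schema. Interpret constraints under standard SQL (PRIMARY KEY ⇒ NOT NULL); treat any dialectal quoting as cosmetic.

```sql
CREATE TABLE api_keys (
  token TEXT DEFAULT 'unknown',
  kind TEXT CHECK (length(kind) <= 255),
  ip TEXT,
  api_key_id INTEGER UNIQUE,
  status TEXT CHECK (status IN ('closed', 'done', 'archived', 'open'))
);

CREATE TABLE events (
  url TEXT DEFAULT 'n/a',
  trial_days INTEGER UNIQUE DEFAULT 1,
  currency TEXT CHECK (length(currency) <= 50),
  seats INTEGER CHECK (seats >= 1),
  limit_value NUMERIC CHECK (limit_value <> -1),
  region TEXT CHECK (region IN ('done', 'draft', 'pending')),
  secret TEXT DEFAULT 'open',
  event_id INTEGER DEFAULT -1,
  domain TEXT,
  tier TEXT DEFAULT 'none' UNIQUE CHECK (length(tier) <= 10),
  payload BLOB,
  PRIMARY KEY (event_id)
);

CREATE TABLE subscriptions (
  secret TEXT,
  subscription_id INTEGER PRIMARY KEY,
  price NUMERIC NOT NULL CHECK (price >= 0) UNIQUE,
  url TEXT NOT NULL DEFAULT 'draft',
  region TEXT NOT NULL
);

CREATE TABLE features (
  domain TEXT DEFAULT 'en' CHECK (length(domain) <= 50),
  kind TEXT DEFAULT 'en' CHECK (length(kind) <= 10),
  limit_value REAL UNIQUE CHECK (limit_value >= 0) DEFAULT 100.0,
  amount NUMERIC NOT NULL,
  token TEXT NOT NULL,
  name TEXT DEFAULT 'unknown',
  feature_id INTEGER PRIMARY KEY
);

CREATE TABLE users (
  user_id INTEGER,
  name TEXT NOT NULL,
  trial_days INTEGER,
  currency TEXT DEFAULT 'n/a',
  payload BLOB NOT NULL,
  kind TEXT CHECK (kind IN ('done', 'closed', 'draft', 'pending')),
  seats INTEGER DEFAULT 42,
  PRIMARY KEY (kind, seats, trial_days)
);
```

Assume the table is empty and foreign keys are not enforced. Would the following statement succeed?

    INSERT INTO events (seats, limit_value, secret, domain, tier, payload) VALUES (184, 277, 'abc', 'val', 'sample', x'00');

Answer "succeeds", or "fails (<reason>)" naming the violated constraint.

succeeds

NOT NULL columns: event_id defaults to -1.
CHECK constraints: 184 satisfies (seats >= 1); 277 satisfies (limit_value <> -1); 'sample' satisfies (length(tier) <= 10).
No constraint is violated.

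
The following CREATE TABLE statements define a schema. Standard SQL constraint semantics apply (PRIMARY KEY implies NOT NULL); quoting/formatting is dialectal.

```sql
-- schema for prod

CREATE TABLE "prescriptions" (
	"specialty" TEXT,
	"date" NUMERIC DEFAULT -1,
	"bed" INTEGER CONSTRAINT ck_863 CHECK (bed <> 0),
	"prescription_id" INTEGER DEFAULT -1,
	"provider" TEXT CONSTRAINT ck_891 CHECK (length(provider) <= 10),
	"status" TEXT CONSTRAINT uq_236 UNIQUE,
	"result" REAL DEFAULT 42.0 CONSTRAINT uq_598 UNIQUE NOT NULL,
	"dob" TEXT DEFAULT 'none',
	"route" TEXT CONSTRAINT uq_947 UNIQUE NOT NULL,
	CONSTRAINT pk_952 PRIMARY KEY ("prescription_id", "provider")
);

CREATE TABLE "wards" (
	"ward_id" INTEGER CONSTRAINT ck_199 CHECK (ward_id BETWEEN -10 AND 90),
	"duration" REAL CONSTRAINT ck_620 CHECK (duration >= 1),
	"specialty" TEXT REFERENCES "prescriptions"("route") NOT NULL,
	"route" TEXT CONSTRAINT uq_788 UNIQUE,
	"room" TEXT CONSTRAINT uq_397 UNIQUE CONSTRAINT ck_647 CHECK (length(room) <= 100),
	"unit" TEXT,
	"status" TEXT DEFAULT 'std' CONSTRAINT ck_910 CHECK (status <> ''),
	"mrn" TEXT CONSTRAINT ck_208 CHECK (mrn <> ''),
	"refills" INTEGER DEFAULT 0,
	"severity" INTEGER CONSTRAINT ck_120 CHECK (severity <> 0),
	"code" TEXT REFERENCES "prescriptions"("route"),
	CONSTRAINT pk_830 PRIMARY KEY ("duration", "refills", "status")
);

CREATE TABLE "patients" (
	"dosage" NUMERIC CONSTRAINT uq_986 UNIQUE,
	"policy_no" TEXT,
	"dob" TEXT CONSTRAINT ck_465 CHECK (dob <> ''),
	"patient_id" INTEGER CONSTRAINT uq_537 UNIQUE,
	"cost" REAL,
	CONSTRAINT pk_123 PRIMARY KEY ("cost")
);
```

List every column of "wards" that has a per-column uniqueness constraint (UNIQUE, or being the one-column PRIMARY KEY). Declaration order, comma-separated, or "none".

- ward_id: no UNIQUE or single-column PK constraint.
- duration: part of a composite PRIMARY KEY — only the tuple is unique, not this column on its own.
- specialty: no UNIQUE or single-column PK constraint.
- route: declared UNIQUE → unique.
- room: declared UNIQUE → unique.
- unit: no UNIQUE or single-column PK constraint.
- status: part of a composite PRIMARY KEY — only the tuple is unique, not this column on its own.
- mrn: no UNIQUE or single-column PK constraint.
- refills: part of a composite PRIMARY KEY — only the tuple is unique, not this column on its own.
- severity: no UNIQUE or single-column PK constraint.
- code: no UNIQUE or single-column PK constraint.

route, room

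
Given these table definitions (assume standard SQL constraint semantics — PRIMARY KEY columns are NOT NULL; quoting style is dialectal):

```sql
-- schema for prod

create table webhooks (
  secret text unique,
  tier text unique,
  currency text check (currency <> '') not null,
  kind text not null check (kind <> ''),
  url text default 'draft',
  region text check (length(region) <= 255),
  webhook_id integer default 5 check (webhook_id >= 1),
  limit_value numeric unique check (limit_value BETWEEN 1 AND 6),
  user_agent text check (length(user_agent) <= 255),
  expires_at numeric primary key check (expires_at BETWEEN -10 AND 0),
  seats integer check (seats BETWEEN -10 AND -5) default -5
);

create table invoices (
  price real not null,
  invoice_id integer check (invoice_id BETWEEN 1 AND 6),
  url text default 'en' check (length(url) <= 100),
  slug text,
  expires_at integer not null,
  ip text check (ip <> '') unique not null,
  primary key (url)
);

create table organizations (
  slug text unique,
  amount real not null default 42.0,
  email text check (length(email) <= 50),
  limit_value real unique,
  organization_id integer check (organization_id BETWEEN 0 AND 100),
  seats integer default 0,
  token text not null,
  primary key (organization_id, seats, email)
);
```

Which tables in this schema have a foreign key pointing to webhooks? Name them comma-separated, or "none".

none

No REFERENCES clause anywhere in the schema names webhooks.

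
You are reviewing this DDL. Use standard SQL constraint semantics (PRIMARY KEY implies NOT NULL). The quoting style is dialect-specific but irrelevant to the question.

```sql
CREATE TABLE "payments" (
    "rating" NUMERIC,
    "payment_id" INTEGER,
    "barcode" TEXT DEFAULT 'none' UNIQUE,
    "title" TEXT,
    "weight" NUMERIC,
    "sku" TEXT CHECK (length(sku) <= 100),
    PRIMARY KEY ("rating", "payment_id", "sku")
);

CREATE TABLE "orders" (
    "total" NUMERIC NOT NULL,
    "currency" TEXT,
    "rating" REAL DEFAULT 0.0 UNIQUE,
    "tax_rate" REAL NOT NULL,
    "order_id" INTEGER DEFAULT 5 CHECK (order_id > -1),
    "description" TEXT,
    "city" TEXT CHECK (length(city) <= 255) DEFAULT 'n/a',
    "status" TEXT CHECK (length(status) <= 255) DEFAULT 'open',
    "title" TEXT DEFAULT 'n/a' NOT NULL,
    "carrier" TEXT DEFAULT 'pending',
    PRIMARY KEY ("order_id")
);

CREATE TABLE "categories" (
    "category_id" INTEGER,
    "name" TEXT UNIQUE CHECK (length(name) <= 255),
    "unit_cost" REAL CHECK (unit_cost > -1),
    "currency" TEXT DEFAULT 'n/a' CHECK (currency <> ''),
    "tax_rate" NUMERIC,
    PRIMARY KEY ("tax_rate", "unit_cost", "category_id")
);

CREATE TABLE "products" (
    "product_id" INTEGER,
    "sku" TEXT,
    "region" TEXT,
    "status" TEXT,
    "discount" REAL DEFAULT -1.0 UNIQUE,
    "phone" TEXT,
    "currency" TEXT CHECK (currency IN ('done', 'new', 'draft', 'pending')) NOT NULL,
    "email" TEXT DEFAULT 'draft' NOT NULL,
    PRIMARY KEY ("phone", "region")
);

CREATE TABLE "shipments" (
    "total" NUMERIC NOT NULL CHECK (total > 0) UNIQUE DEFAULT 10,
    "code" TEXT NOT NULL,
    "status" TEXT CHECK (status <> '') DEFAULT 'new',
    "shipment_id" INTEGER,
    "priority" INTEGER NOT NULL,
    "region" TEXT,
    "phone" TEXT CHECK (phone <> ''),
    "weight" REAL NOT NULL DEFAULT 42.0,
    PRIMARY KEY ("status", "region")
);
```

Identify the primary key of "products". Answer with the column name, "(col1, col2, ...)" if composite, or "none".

A table-level PRIMARY KEY clause names 2 columns: phone, region.
This is a composite key — the combination is unique, not each column individually.

(phone, region)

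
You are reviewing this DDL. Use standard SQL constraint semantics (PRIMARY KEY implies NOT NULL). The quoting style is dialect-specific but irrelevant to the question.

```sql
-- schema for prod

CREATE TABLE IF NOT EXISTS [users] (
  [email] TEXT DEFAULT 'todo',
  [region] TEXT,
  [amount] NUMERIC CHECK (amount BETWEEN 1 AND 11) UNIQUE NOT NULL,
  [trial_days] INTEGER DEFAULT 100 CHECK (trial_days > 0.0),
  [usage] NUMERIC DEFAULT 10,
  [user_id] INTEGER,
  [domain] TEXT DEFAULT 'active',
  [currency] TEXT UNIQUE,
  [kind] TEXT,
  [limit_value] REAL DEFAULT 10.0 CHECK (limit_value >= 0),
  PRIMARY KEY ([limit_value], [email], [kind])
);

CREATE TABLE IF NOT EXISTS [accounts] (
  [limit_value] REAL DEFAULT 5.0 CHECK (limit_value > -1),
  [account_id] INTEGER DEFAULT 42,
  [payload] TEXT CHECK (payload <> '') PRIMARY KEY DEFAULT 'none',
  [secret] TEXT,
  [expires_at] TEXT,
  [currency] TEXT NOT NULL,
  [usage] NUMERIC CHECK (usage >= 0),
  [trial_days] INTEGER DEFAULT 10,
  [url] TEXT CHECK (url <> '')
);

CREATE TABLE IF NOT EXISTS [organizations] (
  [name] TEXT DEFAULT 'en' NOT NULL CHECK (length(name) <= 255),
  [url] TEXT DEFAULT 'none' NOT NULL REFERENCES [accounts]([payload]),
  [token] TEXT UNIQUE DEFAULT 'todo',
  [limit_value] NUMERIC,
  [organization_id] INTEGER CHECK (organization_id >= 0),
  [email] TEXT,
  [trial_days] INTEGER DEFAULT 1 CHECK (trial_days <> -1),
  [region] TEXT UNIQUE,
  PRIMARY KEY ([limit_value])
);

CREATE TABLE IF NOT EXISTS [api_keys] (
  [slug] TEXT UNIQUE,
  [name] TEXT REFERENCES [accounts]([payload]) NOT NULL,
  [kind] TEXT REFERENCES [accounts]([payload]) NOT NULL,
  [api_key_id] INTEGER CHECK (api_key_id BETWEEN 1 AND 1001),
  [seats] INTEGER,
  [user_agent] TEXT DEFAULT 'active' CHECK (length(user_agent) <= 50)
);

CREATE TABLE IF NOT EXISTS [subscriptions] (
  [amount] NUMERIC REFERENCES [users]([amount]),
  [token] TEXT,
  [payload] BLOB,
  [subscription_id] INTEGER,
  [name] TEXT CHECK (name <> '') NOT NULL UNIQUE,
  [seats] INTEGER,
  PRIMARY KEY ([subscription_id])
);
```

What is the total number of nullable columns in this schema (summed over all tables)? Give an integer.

users: 6 nullable (region, trial_days, usage, user_id, domain, currency — PK (limit_value, email, kind) and explicit NOT NULL columns excluded).
accounts: 7 nullable (limit_value, account_id, secret, expires_at, usage, trial_days, url — PK (payload) and explicit NOT NULL columns excluded).
organizations: 5 nullable (token, organization_id, email, trial_days, region — PK (limit_value) and explicit NOT NULL columns excluded).
api_keys: 4 nullable (slug, api_key_id, seats, user_agent — PK none and explicit NOT NULL columns excluded).
subscriptions: 4 nullable (amount, token, payload, seats — PK (subscription_id) and explicit NOT NULL columns excluded).
Total: 6 + 7 + 5 + 4 + 4 = 26.

26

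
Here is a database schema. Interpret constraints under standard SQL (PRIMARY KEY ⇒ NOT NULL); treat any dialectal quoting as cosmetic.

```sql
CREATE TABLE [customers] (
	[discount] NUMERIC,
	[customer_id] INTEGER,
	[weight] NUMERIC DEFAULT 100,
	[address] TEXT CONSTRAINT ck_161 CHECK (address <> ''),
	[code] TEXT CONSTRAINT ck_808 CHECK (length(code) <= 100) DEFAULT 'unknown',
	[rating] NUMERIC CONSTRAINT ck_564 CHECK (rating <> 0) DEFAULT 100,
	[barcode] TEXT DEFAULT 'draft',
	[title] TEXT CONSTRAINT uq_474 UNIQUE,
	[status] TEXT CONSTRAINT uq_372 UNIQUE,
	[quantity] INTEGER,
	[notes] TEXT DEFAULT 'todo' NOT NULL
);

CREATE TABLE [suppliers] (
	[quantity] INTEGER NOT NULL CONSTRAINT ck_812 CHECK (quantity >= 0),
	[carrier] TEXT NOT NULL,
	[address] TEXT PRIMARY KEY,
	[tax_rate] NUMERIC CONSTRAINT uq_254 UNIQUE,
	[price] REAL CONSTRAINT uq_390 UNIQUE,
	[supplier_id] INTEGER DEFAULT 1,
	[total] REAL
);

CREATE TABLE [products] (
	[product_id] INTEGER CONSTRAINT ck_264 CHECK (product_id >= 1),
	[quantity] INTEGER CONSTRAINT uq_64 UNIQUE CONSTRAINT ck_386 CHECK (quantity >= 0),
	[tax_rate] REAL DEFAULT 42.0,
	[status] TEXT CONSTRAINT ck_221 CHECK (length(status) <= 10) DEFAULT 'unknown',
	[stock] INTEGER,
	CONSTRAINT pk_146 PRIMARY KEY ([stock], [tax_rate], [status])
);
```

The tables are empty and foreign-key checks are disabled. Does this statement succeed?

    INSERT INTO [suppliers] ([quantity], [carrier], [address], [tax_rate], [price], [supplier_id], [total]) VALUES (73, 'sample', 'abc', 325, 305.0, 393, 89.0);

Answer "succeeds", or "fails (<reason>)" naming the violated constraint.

NOT NULL columns: address is supplied; carrier is supplied; quantity is supplied.
CHECK constraints: 73 satisfies (quantity >= 0).
No constraint is violated.

succeeds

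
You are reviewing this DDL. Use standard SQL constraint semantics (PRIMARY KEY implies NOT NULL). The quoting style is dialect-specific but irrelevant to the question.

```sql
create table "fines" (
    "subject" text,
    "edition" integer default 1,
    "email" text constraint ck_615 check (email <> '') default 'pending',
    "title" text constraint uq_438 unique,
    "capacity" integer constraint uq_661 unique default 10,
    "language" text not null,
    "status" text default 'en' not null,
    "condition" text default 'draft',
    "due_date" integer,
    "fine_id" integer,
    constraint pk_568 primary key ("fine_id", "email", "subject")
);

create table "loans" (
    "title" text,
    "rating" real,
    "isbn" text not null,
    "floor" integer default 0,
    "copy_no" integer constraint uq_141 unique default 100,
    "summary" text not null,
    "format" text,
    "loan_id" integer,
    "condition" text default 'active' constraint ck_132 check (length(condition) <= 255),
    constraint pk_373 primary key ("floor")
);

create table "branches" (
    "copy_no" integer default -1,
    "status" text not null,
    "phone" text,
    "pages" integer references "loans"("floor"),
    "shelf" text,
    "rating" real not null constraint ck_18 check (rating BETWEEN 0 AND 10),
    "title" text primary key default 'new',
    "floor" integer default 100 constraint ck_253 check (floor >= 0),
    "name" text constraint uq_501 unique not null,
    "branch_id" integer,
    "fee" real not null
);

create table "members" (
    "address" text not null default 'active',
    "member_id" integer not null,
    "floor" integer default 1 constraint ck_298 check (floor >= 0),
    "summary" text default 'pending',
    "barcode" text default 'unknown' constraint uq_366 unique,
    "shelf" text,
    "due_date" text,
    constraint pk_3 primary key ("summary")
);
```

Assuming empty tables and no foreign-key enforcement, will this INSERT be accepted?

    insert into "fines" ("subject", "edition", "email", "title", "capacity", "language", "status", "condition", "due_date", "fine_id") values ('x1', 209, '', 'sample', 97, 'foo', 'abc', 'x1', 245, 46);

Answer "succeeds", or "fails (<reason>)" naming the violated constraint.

fails (CHECK on email)

The value '' for email violates CHECK (email <> '').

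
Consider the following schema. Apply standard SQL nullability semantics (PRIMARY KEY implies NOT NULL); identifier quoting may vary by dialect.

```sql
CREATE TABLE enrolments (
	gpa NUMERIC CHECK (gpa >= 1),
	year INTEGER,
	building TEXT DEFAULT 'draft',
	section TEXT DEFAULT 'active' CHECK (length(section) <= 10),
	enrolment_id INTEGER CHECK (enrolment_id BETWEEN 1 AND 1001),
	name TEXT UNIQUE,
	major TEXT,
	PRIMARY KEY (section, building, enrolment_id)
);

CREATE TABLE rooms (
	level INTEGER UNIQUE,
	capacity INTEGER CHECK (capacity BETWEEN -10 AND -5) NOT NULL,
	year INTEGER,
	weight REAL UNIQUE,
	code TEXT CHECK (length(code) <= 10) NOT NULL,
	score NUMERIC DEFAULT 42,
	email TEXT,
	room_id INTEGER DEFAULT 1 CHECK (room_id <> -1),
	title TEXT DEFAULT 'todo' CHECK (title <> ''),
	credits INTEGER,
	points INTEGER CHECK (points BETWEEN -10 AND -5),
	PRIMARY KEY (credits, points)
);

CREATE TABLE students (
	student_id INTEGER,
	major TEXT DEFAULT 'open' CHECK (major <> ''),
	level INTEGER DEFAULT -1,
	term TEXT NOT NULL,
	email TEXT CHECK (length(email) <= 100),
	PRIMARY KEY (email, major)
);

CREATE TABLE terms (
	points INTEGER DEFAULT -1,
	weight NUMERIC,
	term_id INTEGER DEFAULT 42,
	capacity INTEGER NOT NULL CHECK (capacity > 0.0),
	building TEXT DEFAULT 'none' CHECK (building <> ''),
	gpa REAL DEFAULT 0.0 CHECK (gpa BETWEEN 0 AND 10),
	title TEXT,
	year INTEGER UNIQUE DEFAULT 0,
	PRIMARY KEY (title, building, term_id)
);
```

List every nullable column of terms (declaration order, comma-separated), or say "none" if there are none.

points, weight, gpa, year

- points: DEFAULT only fills an omitted column; an explicit NULL is still allowed → nullable.
- weight: no NOT NULL constraint applies → nullable.
- term_id: part of the PRIMARY KEY, which implies NOT NULL → not nullable.
- capacity: declared NOT NULL → not nullable.
- building: part of the PRIMARY KEY, which implies NOT NULL → not nullable.
- gpa: CHECK does not forbid NULL (a CHECK constraint passes when its expression is NULL) → nullable.
- title: part of the PRIMARY KEY, which implies NOT NULL → not nullable.
- year: UNIQUE does not imply NOT NULL → nullable.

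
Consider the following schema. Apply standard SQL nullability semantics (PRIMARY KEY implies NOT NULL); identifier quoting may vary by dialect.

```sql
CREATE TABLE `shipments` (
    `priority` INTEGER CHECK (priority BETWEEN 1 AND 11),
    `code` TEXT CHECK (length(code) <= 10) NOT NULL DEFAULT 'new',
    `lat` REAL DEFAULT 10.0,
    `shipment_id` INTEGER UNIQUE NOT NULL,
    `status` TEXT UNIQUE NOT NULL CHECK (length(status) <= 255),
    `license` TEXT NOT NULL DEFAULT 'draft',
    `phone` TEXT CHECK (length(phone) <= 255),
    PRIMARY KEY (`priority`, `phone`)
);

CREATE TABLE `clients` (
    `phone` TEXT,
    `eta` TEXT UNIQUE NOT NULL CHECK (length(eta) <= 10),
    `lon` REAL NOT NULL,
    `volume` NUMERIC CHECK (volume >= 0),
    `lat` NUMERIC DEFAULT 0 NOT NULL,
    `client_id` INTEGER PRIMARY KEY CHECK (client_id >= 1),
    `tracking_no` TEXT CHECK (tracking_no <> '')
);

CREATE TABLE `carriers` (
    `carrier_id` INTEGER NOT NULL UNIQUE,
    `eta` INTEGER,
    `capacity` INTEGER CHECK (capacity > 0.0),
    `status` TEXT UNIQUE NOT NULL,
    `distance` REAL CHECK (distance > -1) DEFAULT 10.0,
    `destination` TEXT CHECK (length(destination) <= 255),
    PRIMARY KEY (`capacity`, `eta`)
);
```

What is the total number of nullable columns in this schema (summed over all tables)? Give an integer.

6

shipments: 1 nullable (lat — PK (priority, phone) and explicit NOT NULL columns excluded).
clients: 3 nullable (phone, volume, tracking_no — PK (client_id) and explicit NOT NULL columns excluded).
carriers: 2 nullable (distance, destination — PK (capacity, eta) and explicit NOT NULL columns excluded).
Total: 1 + 3 + 2 = 6.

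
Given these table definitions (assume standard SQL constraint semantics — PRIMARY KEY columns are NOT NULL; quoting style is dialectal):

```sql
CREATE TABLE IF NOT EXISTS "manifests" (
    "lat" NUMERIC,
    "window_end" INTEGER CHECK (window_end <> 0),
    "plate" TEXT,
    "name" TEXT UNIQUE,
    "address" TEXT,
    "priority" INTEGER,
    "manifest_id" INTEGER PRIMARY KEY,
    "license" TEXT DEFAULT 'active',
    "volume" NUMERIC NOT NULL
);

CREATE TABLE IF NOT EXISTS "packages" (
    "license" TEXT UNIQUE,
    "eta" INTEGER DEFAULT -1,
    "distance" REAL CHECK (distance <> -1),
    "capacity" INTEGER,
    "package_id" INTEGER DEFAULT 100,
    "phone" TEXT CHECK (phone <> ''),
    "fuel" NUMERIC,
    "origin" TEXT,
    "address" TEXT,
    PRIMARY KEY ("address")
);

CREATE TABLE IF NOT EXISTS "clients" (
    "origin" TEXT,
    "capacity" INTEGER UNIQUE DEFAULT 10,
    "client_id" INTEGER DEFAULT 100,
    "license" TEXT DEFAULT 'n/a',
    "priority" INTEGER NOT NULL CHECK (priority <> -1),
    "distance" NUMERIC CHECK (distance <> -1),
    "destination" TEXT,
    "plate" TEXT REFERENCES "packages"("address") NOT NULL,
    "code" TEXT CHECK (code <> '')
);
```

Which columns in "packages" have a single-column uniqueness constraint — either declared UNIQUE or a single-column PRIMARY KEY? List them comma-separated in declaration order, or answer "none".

- license: declared UNIQUE → unique.
- eta: no UNIQUE or single-column PK constraint.
- distance: no UNIQUE or single-column PK constraint.
- capacity: no UNIQUE or single-column PK constraint.
- package_id: no UNIQUE or single-column PK constraint.
- phone: no UNIQUE or single-column PK constraint.
- fuel: no UNIQUE or single-column PK constraint.
- origin: no UNIQUE or single-column PK constraint.
- address: single-column PRIMARY KEY → unique.

license, address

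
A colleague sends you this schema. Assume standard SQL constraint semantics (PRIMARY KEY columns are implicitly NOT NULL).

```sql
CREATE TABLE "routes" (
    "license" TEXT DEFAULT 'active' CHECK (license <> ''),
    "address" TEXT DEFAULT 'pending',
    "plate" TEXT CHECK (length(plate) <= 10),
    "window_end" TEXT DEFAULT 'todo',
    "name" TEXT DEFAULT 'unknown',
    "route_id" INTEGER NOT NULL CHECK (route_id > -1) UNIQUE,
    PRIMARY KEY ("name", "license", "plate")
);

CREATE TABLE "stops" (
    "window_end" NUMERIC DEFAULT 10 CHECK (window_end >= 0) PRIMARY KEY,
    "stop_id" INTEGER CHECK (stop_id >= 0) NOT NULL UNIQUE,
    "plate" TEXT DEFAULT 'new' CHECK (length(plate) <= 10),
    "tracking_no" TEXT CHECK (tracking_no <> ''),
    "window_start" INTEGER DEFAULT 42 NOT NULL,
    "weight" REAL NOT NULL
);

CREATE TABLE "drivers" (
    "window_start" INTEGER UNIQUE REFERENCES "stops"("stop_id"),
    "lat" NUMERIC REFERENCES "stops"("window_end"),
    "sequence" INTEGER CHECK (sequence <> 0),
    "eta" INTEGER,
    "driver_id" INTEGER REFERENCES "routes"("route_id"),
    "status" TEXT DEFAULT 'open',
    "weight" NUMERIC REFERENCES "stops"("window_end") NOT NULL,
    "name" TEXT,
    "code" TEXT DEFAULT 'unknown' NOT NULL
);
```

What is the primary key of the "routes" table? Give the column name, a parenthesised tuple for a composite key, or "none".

(name, license, plate)

A table-level PRIMARY KEY clause names 3 columns: name, license, plate.
This is a composite key — the combination is unique, not each column individually.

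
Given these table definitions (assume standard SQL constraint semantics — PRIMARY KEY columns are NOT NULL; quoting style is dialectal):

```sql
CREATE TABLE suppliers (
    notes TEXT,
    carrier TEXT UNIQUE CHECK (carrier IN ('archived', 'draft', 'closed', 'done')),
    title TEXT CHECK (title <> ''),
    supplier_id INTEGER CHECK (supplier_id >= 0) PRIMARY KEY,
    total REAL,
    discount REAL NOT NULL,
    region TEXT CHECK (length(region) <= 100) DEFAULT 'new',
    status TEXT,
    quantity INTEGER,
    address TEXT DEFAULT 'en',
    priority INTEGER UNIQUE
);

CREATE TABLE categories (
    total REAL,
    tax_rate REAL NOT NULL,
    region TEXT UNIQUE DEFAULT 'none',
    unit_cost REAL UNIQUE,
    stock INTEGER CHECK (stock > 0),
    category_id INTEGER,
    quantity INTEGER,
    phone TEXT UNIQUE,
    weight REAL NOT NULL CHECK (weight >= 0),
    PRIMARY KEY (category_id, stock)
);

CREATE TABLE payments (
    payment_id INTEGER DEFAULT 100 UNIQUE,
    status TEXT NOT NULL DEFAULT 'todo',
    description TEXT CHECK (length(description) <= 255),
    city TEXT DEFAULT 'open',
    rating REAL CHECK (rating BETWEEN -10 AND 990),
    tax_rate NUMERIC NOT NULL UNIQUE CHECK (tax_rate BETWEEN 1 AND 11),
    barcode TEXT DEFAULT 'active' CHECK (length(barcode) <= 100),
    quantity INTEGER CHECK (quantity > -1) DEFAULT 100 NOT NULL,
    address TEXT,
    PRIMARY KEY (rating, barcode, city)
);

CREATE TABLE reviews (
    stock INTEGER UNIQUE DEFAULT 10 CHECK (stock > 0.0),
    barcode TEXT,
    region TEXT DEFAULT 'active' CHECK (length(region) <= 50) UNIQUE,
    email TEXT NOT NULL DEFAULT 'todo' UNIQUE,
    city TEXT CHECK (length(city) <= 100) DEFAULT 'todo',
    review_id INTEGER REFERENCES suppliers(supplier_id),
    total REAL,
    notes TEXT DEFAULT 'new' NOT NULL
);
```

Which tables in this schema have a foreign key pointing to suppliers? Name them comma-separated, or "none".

reviews

- reviews.review_id references suppliers(supplier_id).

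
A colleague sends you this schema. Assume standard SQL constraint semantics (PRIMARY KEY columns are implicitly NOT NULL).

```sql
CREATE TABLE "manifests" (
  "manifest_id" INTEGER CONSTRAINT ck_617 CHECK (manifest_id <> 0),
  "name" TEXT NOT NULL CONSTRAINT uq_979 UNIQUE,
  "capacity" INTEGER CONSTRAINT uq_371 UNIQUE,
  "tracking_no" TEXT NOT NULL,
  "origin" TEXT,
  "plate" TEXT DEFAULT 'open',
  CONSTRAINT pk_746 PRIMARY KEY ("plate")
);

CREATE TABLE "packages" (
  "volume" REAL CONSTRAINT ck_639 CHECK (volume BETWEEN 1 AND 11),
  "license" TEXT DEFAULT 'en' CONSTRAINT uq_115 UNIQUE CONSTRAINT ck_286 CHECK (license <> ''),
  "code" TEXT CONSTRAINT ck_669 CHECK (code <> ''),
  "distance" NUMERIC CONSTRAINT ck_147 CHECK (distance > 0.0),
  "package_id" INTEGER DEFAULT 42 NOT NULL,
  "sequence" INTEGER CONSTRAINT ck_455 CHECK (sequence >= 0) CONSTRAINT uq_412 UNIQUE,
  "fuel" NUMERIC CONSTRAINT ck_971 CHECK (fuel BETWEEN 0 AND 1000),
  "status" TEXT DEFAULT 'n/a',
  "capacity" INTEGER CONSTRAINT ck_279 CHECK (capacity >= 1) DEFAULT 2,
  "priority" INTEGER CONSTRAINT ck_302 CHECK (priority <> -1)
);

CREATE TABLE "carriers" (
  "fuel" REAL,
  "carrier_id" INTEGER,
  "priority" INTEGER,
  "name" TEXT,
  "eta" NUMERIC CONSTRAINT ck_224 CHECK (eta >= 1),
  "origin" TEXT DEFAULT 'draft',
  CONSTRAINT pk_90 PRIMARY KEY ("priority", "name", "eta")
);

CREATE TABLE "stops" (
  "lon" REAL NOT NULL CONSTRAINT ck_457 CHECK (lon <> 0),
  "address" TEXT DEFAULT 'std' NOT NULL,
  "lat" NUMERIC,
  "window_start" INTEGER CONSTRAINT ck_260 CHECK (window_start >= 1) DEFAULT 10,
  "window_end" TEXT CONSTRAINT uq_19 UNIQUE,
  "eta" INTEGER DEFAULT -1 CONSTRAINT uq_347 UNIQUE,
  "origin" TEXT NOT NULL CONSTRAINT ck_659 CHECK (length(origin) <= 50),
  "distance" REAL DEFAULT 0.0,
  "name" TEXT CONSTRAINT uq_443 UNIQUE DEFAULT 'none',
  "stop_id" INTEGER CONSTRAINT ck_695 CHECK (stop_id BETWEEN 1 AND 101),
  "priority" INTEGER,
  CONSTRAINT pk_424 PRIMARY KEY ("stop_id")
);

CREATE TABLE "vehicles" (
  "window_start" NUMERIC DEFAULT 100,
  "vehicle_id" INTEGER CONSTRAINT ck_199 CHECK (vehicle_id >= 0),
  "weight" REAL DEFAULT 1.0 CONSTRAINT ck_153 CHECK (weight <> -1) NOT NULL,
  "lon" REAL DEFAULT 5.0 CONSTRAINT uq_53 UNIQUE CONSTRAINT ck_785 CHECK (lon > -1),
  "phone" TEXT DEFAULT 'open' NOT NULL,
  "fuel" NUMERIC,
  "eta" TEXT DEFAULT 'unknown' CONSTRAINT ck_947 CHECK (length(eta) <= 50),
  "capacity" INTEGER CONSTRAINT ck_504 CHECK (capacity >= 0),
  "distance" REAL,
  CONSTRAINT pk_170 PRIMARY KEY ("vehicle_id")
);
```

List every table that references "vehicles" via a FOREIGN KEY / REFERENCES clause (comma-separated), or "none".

No REFERENCES clause anywhere in the schema names vehicles.

none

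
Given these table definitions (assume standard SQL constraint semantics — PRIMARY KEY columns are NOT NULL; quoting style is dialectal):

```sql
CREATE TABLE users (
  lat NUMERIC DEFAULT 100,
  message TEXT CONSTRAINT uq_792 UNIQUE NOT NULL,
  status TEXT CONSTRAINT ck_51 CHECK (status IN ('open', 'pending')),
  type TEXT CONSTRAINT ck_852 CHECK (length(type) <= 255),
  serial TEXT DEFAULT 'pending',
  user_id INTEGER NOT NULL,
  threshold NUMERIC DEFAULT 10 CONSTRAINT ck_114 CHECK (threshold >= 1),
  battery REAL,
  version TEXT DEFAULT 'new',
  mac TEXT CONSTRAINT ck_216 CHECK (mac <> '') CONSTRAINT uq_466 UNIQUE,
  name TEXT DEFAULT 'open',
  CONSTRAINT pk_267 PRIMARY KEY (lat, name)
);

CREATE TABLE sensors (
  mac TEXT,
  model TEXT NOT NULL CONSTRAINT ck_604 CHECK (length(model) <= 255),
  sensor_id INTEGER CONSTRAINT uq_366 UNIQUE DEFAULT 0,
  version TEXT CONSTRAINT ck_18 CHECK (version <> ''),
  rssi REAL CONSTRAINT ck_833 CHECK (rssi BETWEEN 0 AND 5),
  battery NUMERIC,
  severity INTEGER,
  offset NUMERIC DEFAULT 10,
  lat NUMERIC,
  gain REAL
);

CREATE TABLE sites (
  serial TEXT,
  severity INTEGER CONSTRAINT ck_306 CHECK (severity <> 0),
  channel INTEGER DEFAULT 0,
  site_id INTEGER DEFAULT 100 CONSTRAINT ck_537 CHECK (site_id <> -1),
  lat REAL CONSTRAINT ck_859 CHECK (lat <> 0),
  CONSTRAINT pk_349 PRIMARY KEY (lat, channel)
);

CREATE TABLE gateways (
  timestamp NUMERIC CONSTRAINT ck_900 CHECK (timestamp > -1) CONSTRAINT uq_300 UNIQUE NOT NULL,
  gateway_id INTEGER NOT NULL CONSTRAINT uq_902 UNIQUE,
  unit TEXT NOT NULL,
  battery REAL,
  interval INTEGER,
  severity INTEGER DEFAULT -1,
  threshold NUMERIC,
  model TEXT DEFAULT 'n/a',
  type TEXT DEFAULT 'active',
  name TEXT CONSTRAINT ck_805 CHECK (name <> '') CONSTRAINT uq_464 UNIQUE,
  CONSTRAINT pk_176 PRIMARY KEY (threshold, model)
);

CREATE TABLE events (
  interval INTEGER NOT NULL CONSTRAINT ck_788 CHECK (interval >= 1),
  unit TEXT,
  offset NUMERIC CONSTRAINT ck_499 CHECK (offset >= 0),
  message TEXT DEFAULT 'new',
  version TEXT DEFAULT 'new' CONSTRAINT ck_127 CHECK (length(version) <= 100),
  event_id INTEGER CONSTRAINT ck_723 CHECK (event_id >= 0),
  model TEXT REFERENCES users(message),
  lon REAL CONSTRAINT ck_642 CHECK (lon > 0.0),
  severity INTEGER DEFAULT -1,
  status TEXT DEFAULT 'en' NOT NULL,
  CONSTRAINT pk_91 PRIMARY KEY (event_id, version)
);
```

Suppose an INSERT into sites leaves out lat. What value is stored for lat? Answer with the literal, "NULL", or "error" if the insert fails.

lat has no DEFAULT clause.
Omitting it would insert NULL, but it is part of the PRIMARY KEY, so the INSERT fails.

error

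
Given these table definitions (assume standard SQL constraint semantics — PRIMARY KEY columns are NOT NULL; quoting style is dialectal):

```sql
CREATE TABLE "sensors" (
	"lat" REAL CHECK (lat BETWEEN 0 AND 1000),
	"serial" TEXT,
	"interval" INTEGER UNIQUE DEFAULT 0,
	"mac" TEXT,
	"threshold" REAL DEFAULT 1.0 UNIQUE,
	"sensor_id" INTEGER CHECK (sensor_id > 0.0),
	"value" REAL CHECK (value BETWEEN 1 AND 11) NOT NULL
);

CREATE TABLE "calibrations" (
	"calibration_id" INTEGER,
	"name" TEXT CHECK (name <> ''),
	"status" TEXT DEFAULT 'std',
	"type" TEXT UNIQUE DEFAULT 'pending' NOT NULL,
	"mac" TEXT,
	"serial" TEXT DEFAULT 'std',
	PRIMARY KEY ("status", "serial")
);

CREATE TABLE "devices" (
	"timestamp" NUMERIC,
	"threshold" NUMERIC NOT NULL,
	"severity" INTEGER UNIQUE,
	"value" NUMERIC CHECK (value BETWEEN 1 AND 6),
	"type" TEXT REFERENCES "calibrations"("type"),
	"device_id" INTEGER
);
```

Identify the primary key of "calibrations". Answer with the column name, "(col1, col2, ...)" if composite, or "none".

(status, serial)

A table-level PRIMARY KEY clause names 2 columns: status, serial.
This is a composite key — the combination is unique, not each column individually.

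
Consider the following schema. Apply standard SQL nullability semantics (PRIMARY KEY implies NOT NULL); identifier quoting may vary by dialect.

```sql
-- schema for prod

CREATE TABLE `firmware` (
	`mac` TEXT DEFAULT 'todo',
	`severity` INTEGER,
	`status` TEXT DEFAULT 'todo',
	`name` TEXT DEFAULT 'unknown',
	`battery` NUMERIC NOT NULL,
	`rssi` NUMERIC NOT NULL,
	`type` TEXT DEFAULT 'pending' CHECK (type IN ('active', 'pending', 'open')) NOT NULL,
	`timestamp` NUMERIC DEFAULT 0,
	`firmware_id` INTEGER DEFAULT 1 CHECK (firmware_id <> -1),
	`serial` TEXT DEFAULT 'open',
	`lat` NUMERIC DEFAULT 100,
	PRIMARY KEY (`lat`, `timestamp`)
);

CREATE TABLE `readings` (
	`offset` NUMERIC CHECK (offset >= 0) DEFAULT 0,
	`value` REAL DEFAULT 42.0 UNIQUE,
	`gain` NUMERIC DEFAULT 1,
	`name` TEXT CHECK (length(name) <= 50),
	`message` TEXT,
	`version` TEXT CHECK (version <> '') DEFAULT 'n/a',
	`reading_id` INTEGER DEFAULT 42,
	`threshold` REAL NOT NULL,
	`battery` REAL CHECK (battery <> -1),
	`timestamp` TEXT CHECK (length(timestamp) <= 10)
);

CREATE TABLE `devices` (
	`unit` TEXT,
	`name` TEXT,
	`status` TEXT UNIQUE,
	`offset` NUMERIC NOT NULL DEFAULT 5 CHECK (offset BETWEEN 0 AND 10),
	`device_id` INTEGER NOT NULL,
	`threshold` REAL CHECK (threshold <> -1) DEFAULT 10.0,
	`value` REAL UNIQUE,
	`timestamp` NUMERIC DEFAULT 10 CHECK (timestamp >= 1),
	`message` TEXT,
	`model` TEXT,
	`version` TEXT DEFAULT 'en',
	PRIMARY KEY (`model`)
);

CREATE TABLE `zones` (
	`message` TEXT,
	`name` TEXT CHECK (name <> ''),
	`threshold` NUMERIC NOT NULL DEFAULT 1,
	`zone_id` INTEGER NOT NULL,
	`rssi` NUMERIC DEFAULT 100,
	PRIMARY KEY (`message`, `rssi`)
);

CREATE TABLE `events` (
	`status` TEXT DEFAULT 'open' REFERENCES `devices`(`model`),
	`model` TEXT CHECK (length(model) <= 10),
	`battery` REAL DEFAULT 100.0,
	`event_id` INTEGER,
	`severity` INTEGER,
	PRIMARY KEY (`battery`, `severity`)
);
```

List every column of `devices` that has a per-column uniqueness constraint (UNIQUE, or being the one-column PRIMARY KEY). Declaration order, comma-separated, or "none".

- unit: no UNIQUE or single-column PK constraint.
- name: no UNIQUE or single-column PK constraint.
- status: declared UNIQUE → unique.
- offset: no UNIQUE or single-column PK constraint.
- device_id: no UNIQUE or single-column PK constraint.
- threshold: no UNIQUE or single-column PK constraint.
- value: declared UNIQUE → unique.
- timestamp: no UNIQUE or single-column PK constraint.
- message: no UNIQUE or single-column PK constraint.
- model: single-column PRIMARY KEY → unique.
- version: no UNIQUE or single-column PK constraint.

status, value, model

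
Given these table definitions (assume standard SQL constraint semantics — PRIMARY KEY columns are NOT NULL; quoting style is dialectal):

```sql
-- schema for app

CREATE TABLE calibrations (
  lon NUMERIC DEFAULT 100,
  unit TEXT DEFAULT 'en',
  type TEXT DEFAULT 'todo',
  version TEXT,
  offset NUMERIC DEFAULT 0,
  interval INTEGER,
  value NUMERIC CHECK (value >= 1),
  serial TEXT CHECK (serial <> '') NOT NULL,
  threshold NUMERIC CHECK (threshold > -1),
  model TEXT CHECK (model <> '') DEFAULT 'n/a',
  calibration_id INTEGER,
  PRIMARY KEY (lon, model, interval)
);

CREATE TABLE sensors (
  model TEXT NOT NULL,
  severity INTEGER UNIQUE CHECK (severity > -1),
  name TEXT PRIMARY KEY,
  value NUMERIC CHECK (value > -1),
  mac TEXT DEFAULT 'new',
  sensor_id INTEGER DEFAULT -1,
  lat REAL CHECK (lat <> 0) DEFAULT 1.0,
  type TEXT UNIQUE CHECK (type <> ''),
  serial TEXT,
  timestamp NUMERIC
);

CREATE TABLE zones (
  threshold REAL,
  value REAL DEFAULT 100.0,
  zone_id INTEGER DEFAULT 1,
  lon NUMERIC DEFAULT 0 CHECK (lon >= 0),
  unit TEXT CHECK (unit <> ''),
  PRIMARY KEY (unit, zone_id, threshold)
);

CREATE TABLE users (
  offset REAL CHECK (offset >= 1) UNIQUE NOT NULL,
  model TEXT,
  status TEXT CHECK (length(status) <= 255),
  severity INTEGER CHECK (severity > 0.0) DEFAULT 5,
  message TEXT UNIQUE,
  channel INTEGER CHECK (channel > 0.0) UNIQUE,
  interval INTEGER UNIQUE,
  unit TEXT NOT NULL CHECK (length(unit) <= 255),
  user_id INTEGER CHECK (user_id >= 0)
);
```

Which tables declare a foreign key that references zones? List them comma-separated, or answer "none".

none

No REFERENCES clause anywhere in the schema names zones.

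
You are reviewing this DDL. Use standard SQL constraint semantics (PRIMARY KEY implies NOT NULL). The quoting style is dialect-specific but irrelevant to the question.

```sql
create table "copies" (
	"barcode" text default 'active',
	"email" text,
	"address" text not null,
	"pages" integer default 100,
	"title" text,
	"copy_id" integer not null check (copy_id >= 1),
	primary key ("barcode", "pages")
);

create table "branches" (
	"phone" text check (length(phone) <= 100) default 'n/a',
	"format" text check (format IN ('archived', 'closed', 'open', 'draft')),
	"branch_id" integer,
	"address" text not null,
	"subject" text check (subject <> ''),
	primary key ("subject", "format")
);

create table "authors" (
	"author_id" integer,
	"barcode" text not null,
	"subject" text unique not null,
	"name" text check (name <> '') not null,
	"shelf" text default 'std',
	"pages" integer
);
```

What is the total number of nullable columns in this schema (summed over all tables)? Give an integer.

copies: 2 nullable (email, title — PK (barcode, pages) and explicit NOT NULL columns excluded).
branches: 2 nullable (phone, branch_id — PK (subject, format) and explicit NOT NULL columns excluded).
authors: 3 nullable (author_id, shelf, pages — PK none and explicit NOT NULL columns excluded).
Total: 2 + 2 + 3 = 7.

7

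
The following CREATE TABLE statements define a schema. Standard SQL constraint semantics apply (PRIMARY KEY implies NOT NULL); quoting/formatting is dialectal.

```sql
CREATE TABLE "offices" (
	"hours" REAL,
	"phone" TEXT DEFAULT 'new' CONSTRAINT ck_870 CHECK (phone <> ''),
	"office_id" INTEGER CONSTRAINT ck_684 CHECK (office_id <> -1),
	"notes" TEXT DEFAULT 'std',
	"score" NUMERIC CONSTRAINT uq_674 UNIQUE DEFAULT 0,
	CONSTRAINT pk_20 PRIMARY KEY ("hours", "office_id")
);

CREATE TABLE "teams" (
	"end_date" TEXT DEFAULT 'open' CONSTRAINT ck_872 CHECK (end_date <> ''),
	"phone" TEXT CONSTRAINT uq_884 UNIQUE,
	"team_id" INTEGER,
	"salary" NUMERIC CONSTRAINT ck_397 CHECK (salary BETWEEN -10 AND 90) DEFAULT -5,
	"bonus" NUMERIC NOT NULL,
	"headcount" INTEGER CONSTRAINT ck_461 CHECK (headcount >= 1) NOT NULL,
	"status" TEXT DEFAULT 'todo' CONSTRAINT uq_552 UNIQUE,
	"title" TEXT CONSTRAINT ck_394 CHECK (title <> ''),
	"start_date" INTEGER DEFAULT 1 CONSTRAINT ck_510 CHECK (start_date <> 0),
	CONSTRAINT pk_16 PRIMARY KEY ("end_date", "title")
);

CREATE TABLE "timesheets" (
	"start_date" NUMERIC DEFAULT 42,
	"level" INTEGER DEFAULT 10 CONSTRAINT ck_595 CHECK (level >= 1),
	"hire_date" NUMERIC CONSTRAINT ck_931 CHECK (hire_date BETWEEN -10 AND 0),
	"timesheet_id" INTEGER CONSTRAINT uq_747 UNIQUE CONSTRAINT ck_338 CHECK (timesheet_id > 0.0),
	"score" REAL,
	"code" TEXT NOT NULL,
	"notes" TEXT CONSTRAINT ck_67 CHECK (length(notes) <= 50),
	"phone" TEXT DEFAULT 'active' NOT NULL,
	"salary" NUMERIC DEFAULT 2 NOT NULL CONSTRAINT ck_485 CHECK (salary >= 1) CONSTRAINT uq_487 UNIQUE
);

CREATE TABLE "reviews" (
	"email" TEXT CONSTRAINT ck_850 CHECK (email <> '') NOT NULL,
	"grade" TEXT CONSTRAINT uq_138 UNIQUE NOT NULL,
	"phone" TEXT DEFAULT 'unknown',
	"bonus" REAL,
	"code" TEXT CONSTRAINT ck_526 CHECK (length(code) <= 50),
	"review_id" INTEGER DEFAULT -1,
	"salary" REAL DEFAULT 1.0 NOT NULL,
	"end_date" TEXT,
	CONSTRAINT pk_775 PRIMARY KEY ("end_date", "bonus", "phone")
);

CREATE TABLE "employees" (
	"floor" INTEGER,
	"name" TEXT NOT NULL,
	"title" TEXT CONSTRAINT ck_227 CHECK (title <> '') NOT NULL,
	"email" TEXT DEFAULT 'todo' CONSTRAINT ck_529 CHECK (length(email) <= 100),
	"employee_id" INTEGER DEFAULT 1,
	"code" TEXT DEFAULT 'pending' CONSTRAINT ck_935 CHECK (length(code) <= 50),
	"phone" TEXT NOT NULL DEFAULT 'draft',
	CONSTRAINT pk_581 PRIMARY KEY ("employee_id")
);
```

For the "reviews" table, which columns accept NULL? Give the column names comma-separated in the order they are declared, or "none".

- email: declared NOT NULL → not nullable.
- grade: declared NOT NULL → not nullable.
- phone: part of the PRIMARY KEY, which implies NOT NULL → not nullable.
- bonus: part of the PRIMARY KEY, which implies NOT NULL → not nullable.
- code: CHECK does not forbid NULL (a CHECK constraint passes when its expression is NULL) → nullable.
- review_id: DEFAULT only fills an omitted column; an explicit NULL is still allowed → nullable.
- salary: declared NOT NULL → not nullable.
- end_date: part of the PRIMARY KEY, which implies NOT NULL → not nullable.

code, review_id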